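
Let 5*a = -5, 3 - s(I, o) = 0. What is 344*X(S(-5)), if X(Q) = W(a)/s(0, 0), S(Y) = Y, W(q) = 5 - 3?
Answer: 688/3 ≈ 229.33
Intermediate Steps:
s(I, o) = 3 (s(I, o) = 3 - 1*0 = 3 + 0 = 3)
a = -1 (a = (⅕)*(-5) = -1)
W(q) = 2
X(Q) = ⅔ (X(Q) = 2/3 = 2*(⅓) = ⅔)
344*X(S(-5)) = 344*(⅔) = 688/3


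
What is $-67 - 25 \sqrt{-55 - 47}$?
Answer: $-67 - 25 i \sqrt{102} \approx -67.0 - 252.49 i$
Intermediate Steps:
$-67 - 25 \sqrt{-55 - 47} = -67 - 25 \sqrt{-102} = -67 - 25 i \sqrt{102}$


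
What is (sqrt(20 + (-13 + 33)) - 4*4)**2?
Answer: 296 - 64*sqrt(10) ≈ 93.614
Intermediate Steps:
(sqrt(20 + (-13 + 33)) - 4*4)**2 = (sqrt(20 + 20) - 16)**2 = (sqrt(40) - 16)**2 = (2*sqrt(10) - 16)**2 = (-16 + 2*sqrt(10))**2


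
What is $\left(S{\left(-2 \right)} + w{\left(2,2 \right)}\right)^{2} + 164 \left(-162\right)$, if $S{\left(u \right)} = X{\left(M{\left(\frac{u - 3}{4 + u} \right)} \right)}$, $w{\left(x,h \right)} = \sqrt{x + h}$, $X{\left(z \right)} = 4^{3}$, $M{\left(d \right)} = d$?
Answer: $-22212$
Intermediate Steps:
$X{\left(z \right)} = 64$
$w{\left(x,h \right)} = \sqrt{h + x}$
$S{\left(u \right)} = 64$
$\left(S{\left(-2 \right)} + w{\left(2,2 \right)}\right)^{2} + 164 \left(-162\right) = \left(64 + \sqrt{2 + 2}\right)^{2} + 164 \left(-162\right) = \left(64 + \sqrt{4}\right)^{2} - 26568 = \left(64 + 2\right)^{2} - 26568 = 66^{2} - 26568 = 4356 - 26568 = -22212$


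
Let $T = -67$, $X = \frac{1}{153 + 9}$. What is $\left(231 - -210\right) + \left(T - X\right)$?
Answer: $\frac{60587}{162} \approx 373.99$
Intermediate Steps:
$X = \frac{1}{162} \approx 0.0061728$
$\left(231 - -210\right) + \left(T - X\right) = \left(231 - -210\right) - \frac{10855}{162} = \left(231 + 210\right) - \frac{10855}{162} = 441 - \frac{10855}{162} = \frac{60587}{162}$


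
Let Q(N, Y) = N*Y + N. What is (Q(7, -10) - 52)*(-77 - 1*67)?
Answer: 16560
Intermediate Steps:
Q(N, Y) = N + N*Y
(Q(7, -10) - 52)*(-77 - 1*67) = (7*(1 - 10) - 52)*(-77 - 1*67) = (7*(-9) - 52)*(-77 - 67) = (-63 - 52)*(-144) = -115*(-144) = 16560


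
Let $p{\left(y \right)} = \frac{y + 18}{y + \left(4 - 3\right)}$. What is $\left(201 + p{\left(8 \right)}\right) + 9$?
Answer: $\frac{1916}{9} \approx 212.89$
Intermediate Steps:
$p{\left(y \right)} = \frac{18 + y}{1 + y}$ ($p{\left(y \right)} = \frac{18 + y}{y + 1} = \frac{18 + y}{1 + y}$)
$\left(201 + p{\left(8 \right)}\right) + 9 = \left(201 + \frac{18 + 8}{1 + 8}\right) + 9 = \left(201 + \frac{1}{9} \cdot 26\right) + 9 = \left(201 + \frac{26}{9}\right) + 9 = \frac{1835}{9} + 9 = \frac{1916}{9}$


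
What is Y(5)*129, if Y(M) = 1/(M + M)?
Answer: 129/10 ≈ 12.900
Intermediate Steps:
Y(M) = 1/(2*M)
Y(5)*129 = ((1/2)/5)*129 = ((1/2)*(1/5))*129 = (1/10)*129 = 129/10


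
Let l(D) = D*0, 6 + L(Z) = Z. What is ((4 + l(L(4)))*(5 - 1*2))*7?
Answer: 84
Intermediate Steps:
L(Z) = -6 + Z
l(D) = 0
((4 + l(L(4)))*(5 - 1*2))*7 = ((4 + 0)*(5 - 1*2))*7 = (4*(5 - 2))*7 = (4*3)*7 = 12*7 = 84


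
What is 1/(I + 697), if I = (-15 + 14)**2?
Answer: 1/698 ≈ 0.0014327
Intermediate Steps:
I = 1 (I = (-1)**2 = 1)
1/(I + 697) = 1/(1 + 697) = 1/698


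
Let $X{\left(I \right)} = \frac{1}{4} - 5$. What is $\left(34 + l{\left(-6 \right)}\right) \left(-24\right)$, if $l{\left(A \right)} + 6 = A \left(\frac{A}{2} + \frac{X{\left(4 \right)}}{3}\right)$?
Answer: $-1332$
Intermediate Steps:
$X{\left(I \right)} = - \frac{19}{4}$ ($X{\left(I \right)} = \frac{1}{4} - 5 = - \frac{19}{4}$)
$l{\left(A \right)} = -6 + A \left(- \frac{19}{12} + \frac{A}{2}\right)$ ($l{\left(A \right)} = -6 + A \left(\frac{A}{2} - \frac{19}{4 \cdot 3}\right) = -6 + A \left(A \frac{1}{2} - \frac{19}{12}\right) = -6 + A \left(\frac{A}{2} - \frac{19}{12}\right) = -6 + A \left(- \frac{19}{12} + \frac{A}{2}\right)$)
$\left(34 + l{\left(-6 \right)}\right) \left(-24\right) = \left(34 - \left(- \frac{7}{2} - 18\right)\right) \left(-24\right) = \left(34 + \left(-6 + \frac{1}{2} \cdot 36 + \frac{19}{2}\right)\right) \left(-24\right) = \left(34 + \left(-6 + 18 + \frac{19}{2}\right)\right) \left(-24\right) = \left(34 + \frac{43}{2}\right) \left(-24\right) = \frac{111}{2} \left(-24\right) = -1332$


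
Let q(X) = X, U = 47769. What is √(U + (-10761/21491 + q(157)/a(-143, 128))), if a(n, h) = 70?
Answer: √108111356508286390/1504370 ≈ 218.57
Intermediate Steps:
√(U + (-10761/21491 + q(157)/a(-143, 128))) = √(47769 + (-10761/21491 + 157/70)) = √(47769 + 2620817/1504370) = √(71864871347/1504370) = √108111356508286390/1504370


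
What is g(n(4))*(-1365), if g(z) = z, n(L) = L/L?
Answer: -1365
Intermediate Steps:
n(L) = 1
g(n(4))*(-1365) = 1*(-1365) = -1365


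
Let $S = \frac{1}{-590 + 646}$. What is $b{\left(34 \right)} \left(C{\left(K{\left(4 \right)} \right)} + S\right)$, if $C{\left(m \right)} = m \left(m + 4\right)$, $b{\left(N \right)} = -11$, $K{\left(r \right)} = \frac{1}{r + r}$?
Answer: $- \frac{2629}{448} \approx -5.8683$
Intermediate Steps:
$K{\left(r \right)} = \frac{1}{2 r}$
$C{\left(m \right)} = m \left(4 + m\right)$
$S = \frac{1}{56} \approx 0.017857$
$b{\left(34 \right)} \left(C{\left(K{\left(4 \right)} \right)} + S\right) = - 11 \left(\frac{1}{2 \cdot 4} \left(4 + \frac{1}{2 \cdot 4}\right) + \frac{1}{56}\right) = - 11 \left(\frac{1}{2} \cdot \frac{1}{4} \left(4 + \frac{1}{2} \cdot \frac{1}{4}\right) + \frac{1}{56}\right) = - 11 \left(\frac{4 + \frac{1}{8}}{8} + \frac{1}{56}\right) = - 11 \left(\frac{1}{8} \cdot \frac{33}{8} + \frac{1}{56}\right) = - 11 \left(\frac{33}{64} + \frac{1}{56}\right) = \left(-11\right) \frac{239}{448} = - \frac{2629}{448}$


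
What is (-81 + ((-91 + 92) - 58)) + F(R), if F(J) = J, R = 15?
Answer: -123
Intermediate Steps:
(-81 + ((-91 + 92) - 58)) + F(R) = (-81 + ((-91 + 92) - 58)) + 15 = (-81 + (1 - 58)) + 15 = (-81 - 57) + 15 = -138 + 15 = -123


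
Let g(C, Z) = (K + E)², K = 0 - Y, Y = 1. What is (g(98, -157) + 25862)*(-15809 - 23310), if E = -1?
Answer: -1011852054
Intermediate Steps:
K = -1 (K = 0 - 1*1 = 0 - 1 = -1)
g(C, Z) = 4 (g(C, Z) = (-1 - 1)² = (-2)² = 4)
(g(98, -157) + 25862)*(-15809 - 23310) = (4 + 25862)*(-15809 - 23310) = 25866*(-39119) = -1011852054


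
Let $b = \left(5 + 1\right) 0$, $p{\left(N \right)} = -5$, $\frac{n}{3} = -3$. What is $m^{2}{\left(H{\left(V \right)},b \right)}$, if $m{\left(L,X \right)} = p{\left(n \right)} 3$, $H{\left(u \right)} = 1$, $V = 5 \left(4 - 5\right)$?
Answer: $225$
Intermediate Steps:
$n = -9$ ($n = 3 \left(-3\right) = -9$)
$V = -5$ ($V = 5 \left(-1\right) = -5$)
$b = 0$ ($b = 6 \cdot 0 = 0$)
$m{\left(L,X \right)} = -15$ ($m{\left(L,X \right)} = \left(-5\right) 3 = -15$)
$m^{2}{\left(H{\left(V \right)},b \right)} = \left(-15\right)^{2} = 225$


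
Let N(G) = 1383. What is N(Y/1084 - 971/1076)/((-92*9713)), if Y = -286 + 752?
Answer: -1383/893596 ≈ -0.0015477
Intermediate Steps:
Y = 466
N(Y/1084 - 971/1076)/((-92*9713)) = 1383/((-92*9713)) = 1383/(-893596) = 1383*(-1/893596) = -1383/893596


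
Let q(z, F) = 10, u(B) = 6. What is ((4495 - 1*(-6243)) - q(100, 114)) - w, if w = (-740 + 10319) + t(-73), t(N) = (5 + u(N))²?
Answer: 1028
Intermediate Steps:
t(N) = 121 (t(N) = (5 + 6)² = 11² = 121)
w = 9700 (w = (-740 + 10319) + 121 = 9579 + 121 = 9700)
((4495 - 1*(-6243)) - q(100, 114)) - w = ((4495 - 1*(-6243)) - 1*10) - 1*9700 = ((4495 + 6243) - 10) - 9700 = (10738 - 10) - 9700 = 10728 - 9700 = 1028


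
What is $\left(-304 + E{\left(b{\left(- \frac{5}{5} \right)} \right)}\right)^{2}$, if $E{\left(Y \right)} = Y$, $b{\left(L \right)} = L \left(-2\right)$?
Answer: $91204$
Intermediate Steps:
$b{\left(L \right)} = - 2 L$
$\left(-304 + E{\left(b{\left(- \frac{5}{5} \right)} \right)}\right)^{2} = \left(-304 - 2 \left(- \frac{5}{5}\right)\right)^{2} = \left(-304 - 2 \left(\left(-5\right) \frac{1}{5}\right)\right)^{2} = \left(-304 - -2\right)^{2} = \left(-304 + 2\right)^{2} = \left(-302\right)^{2} = 91204$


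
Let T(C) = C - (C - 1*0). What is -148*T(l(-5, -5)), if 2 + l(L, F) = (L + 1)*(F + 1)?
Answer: 0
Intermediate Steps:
l(L, F) = -2 + (1 + F)*(1 + L) (l(L, F) = -2 + (L + 1)*(F + 1) = -2 + (1 + L)*(1 + F) = -2 + (1 + F)*(1 + L))
T(C) = 0 (T(C) = C - (C + 0) = C - C = 0)
-148*T(l(-5, -5)) = -148*0 = 0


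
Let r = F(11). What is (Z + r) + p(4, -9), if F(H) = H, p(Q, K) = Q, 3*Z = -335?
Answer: -290/3 ≈ -96.667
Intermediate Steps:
Z = -335/3 (Z = (⅓)*(-335) = -335/3 ≈ -111.67)
r = 11
(Z + r) + p(4, -9) = (-335/3 + 11) + 4 = -302/3 + 4 = -290/3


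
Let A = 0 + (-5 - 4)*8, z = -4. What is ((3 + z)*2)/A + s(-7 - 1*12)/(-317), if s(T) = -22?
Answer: 1109/11412 ≈ 0.097178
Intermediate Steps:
A = -72 (A = 0 - 9*8 = 0 - 72 = -72)
((3 + z)*2)/A + s(-7 - 1*12)/(-317) = ((3 - 4)*2)/(-72) - 22/(-317) = -1*2*(-1/72) - 22*(-1/317) = -2*(-1/72) + 22/317 = 1/36 + 22/317 = 1109/11412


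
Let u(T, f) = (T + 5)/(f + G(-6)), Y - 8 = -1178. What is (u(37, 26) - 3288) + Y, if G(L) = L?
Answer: -44559/10 ≈ -4455.9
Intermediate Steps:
Y = -1170 (Y = 8 - 1178 = -1170)
u(T, f) = (5 + T)/(-6 + f) (u(T, f) = (T + 5)/(f - 6) = (5 + T)/(-6 + f))
(u(37, 26) - 3288) + Y = ((5 + 37)/(-6 + 26) - 3288) - 1170 = (42/20 - 3288) - 1170 = ((1/20)*42 - 3288) - 1170 = (21/10 - 3288) - 1170 = -32859/10 - 1170 = -44559/10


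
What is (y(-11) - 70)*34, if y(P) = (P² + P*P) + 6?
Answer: 6052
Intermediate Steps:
y(P) = 6 + 2*P² (y(P) = (P² + P²) + 6 = 2*P² + 6 = 6 + 2*P²)
(y(-11) - 70)*34 = ((6 + 2*(-11)²) - 70)*34 = ((6 + 2*121) - 70)*34 = ((6 + 242) - 70)*34 = (248 - 70)*34 = 178*34 = 6052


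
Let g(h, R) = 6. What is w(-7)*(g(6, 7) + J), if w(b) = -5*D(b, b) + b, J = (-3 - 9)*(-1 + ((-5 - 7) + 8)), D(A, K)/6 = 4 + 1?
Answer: -10362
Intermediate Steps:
D(A, K) = 30 (D(A, K) = 6*(4 + 1) = 6*5 = 30)
J = 60 (J = -12*(-1 + (-12 + 8)) = -12*(-1 - 4) = -12*(-5) = 60)
w(b) = -150 + b (w(b) = -5*30 + b = -150 + b)
w(-7)*(g(6, 7) + J) = (-150 - 7)*(6 + 60) = -157*66 = -10362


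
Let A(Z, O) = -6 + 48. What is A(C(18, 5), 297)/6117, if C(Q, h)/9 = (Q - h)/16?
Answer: 14/2039 ≈ 0.0068661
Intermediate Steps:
C(Q, h) = -9*h/16 + 9*Q/16 (C(Q, h) = 9*((Q - h)/16) = 9*((Q - h)*(1/16)) = 9*(-h/16 + Q/16) = -9*h/16 + 9*Q/16)
A(Z, O) = 42
A(C(18, 5), 297)/6117 = 42/6117 = 42*(1/6117) = 14/2039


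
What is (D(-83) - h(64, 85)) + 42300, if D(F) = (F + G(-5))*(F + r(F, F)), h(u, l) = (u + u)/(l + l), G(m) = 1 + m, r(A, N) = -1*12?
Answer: 4297961/85 ≈ 50564.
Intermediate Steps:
r(A, N) = -12
h(u, l) = u/l (h(u, l) = (2*u)/((2*l)) = (2*u)*(1/(2*l)) = u/l)
D(F) = (-12 + F)*(-4 + F) (D(F) = (F + (1 - 5))*(F - 12) = (F - 4)*(-12 + F) = (-4 + F)*(-12 + F) = (-12 + F)*(-4 + F))
(D(-83) - h(64, 85)) + 42300 = ((48 + (-83)**2 - 16*(-83)) - 64/85) + 42300 = ((48 + 6889 + 1328) - 64/85) + 42300 = (8265 - 1*64/85) + 42300 = (8265 - 64/85) + 42300 = 702461/85 + 42300 = 4297961/85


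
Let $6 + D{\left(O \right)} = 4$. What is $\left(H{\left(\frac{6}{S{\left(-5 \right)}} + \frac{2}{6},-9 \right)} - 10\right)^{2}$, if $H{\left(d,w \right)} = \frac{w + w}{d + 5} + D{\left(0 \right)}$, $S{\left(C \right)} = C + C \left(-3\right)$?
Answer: $\frac{1790244}{7921} \approx 226.01$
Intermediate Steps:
$S{\left(C \right)} = - 2 C$ ($S{\left(C \right)} = C - 3 C = - 2 C$)
$D{\left(O \right)} = -2$ ($D{\left(O \right)} = -6 + 4 = -2$)
$H{\left(d,w \right)} = -2 + \frac{2 w}{5 + d}$ ($H{\left(d,w \right)} = \frac{w + w}{d + 5} - 2 = \frac{2 w}{5 + d} - 2 = -2 + \frac{2 w}{5 + d}$)
$\left(H{\left(\frac{6}{S{\left(-5 \right)}} + \frac{2}{6},-9 \right)} - 10\right)^{2} = \left(\frac{2 \left(-5 - 9 - \left(\frac{6}{\left(-2\right) \left(-5\right)} + \frac{2}{6}\right)\right)}{5 + \left(\frac{6}{\left(-2\right) \left(-5\right)} + \frac{2}{6}\right)} - 10\right)^{2} = \left(\frac{2 \left(-5 - 9 - \left(\frac{6}{10} + 2 \cdot \frac{1}{6}\right)\right)}{5 + \left(\frac{6}{10} + 2 \cdot \frac{1}{6}\right)} - 10\right)^{2} = \left(\frac{2 \left(-5 - 9 - \left(6 \cdot \frac{1}{10} + \frac{1}{3}\right)\right)}{5 + \left(6 \cdot \frac{1}{10} + \frac{1}{3}\right)} - 10\right)^{2} = \left(\frac{2 \left(-5 - 9 - \left(\frac{3}{5} + \frac{1}{3}\right)\right)}{5 + \left(\frac{3}{5} + \frac{1}{3}\right)} - 10\right)^{2} = \left(\frac{2 \left(-5 - 9 - \frac{14}{15}\right)}{5 + \frac{14}{15}} - 10\right)^{2} = \left(\frac{2 \left(-5 - 9 - \frac{14}{15}\right)}{\frac{89}{15}} - 10\right)^{2} = \left(2 \cdot \frac{15}{89} \left(- \frac{224}{15}\right) - 10\right)^{2} = \left(- \frac{448}{89} - 10\right)^{2} = \left(- \frac{1338}{89}\right)^{2} = \frac{1790244}{7921}$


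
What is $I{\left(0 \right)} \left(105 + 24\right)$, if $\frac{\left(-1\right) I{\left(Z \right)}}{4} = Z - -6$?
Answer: $-3096$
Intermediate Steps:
$I{\left(Z \right)} = -24 - 4 Z$ ($I{\left(Z \right)} = - 4 \left(Z - -6\right) = - 4 \left(Z + 6\right) = - 4 \left(6 + Z\right) = -24 - 4 Z$)
$I{\left(0 \right)} \left(105 + 24\right) = \left(-24 - 0\right) \left(105 + 24\right) = \left(-24 + 0\right) 129 = \left(-24\right) 129 = -3096$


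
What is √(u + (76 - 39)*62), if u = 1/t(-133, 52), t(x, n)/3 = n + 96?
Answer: √113057607/222 ≈ 47.896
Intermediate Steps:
t(x, n) = 288 + 3*n (t(x, n) = 3*(n + 96) = 3*(96 + n) = 288 + 3*n)
u = 1/444 (u = 1/(288 + 3*52) = 1/(288 + 156) = 1/444 ≈ 0.0022523)
√(u + (76 - 39)*62) = √(1/444 + (76 - 39)*62) = √(1/444 + 37*62) = √(1/444 + 2294) = √(1018537/444) = √113057607/222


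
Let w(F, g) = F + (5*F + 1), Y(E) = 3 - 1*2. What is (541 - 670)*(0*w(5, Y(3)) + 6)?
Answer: -774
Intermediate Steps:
Y(E) = 1 (Y(E) = 3 - 2 = 1)
w(F, g) = 1 + 6*F (w(F, g) = F + (1 + 5*F) = 1 + 6*F)
(541 - 670)*(0*w(5, Y(3)) + 6) = (541 - 670)*(0*(1 + 6*5) + 6) = -129*(0*(1 + 30) + 6) = -129*(0*31 + 6) = -129*(0 + 6) = -129*6 = -774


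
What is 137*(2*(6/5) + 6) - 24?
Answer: 5634/5 ≈ 1126.8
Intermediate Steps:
137*(2*(6/5) + 6) - 24 = 137*(12/5 + 6) - 24 = 137*(42/5) - 24 = 5754/5 - 24 = 5634/5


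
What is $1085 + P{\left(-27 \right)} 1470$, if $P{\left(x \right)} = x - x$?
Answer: $1085$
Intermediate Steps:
$P{\left(x \right)} = 0$
$1085 + P{\left(-27 \right)} 1470 = 1085 + 0 \cdot 1470 = 1085 + 0 = 1085$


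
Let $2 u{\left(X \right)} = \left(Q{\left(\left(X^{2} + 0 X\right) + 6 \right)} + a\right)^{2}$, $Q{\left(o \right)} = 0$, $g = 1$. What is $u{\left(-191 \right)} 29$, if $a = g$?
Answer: $\frac{29}{2} \approx 14.5$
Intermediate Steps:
$a = 1$
$u{\left(X \right)} = \frac{1}{2}$ ($u{\left(X \right)} = \frac{\left(0 + 1\right)^{2}}{2} = \frac{1^{2}}{2} = \frac{1}{2} \cdot 1 = \frac{1}{2}$)
$u{\left(-191 \right)} 29 = \frac{1}{2} \cdot 29 = \frac{29}{2}$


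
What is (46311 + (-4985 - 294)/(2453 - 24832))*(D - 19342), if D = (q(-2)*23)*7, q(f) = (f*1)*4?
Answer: -21380914423240/22379 ≈ -9.5540e+8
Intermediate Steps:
q(f) = 4*f (q(f) = f*4 = 4*f)
D = -1288 (D = ((4*(-2))*23)*7 = -8*23*7 = -184*7 = -1288)
(46311 + (-4985 - 294)/(2453 - 24832))*(D - 19342) = (46311 + (-4985 - 294)/(2453 - 24832))*(-1288 - 19342) = (46311 - 5279/(-22379))*(-20630) = (46311 - 5279*(-1/22379))*(-20630) = (46311 + 5279/22379)*(-20630) = (1036399148/22379)*(-20630) = -21380914423240/22379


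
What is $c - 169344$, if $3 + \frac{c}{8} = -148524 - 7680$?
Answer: $-1419000$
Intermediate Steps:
$c = -1249656$ ($c = -24 + 8 \left(-148524 - 7680\right) = -24 + 8 \left(-156204\right) = -24 - 1249632 = -1249656$)
$c - 169344 = -1249656 - 169344 = -1419000$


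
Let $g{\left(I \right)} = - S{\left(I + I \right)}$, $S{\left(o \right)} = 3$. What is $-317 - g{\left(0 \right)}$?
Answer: $-314$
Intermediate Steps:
$g{\left(I \right)} = -3$ ($g{\left(I \right)} = \left(-1\right) 3 = -3$)
$-317 - g{\left(0 \right)} = -317 - -3 = -317 + 3 = -314$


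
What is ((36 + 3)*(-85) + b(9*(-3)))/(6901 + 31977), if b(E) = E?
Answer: -1671/19439 ≈ -0.085961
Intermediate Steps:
((36 + 3)*(-85) + b(9*(-3)))/(6901 + 31977) = ((36 + 3)*(-85) + 9*(-3))/(6901 + 31977) = (39*(-85) - 27)/38878 = (-3315 - 27)*(1/38878) = -3342*1/38878 = -1671/19439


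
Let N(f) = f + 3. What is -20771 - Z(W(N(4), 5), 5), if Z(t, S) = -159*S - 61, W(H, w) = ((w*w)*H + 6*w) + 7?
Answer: -19915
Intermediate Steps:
N(f) = 3 + f
W(H, w) = 7 + 6*w + H*w**2 (W(H, w) = (w**2*H + 6*w) + 7 = (H*w**2 + 6*w) + 7 = (6*w + H*w**2) + 7 = 7 + 6*w + H*w**2)
Z(t, S) = -61 - 159*S
-20771 - Z(W(N(4), 5), 5) = -20771 - (-61 - 159*5) = -20771 - (-61 - 795) = -20771 - 1*(-856) = -20771 + 856 = -19915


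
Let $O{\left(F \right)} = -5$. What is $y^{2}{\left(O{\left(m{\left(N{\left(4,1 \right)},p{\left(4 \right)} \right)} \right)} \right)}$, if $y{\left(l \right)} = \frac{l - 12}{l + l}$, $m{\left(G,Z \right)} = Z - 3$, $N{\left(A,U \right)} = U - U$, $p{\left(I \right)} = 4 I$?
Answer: $\frac{289}{100} \approx 2.89$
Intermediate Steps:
$N{\left(A,U \right)} = 0$
$m{\left(G,Z \right)} = -3 + Z$
$y{\left(l \right)} = \frac{-12 + l}{2 l}$
$y^{2}{\left(O{\left(m{\left(N{\left(4,1 \right)},p{\left(4 \right)} \right)} \right)} \right)} = \left(\frac{-12 - 5}{2 \left(-5\right)}\right)^{2} = \left(\frac{1}{2} \left(- \frac{1}{5}\right) \left(-17\right)\right)^{2} = \left(\frac{17}{10}\right)^{2} = \frac{289}{100}$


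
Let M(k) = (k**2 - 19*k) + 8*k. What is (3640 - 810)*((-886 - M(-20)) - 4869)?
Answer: -18041250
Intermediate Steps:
M(k) = k**2 - 11*k
(3640 - 810)*((-886 - M(-20)) - 4869) = (3640 - 810)*((-886 - (-20)*(-11 - 20)) - 4869) = 2830*((-886 - (-20)*(-31)) - 4869) = 2830*((-886 - 1*620) - 4869) = 2830*((-886 - 620) - 4869) = 2830*(-1506 - 4869) = 2830*(-6375) = -18041250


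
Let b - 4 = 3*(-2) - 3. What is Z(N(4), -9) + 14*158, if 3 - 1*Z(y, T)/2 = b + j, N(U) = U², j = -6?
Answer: 2240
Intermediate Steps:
b = -5 (b = 4 + (3*(-2) - 3) = 4 + (-6 - 3) = 4 - 9 = -5)
Z(y, T) = 28 (Z(y, T) = 6 - 2*(-5 - 6) = 6 - 2*(-11) = 6 + 22 = 28)
Z(N(4), -9) + 14*158 = 28 + 14*158 = 28 + 2212 = 2240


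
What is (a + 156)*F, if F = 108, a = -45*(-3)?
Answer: 31428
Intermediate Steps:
a = 135
(a + 156)*F = (135 + 156)*108 = 291*108 = 31428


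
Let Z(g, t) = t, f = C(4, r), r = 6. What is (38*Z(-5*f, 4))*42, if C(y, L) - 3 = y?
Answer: 6384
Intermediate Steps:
C(y, L) = 3 + y
f = 7 (f = 3 + 4 = 7)
(38*Z(-5*f, 4))*42 = (38*4)*42 = 152*42 = 6384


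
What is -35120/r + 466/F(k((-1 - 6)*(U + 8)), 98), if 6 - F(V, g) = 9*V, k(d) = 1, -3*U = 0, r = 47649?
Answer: -2478866/15883 ≈ -156.07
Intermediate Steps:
U = 0 (U = -⅓*0 = 0)
F(V, g) = 6 - 9*V
-35120/r + 466/F(k((-1 - 6)*(U + 8)), 98) = -35120/47649 + 466/(6 - 9*1) = -35120*1/47649 + 466/(6 - 9) = -35120/47649 + 466/(-3) = -35120/47649 + 466*(-⅓) = -35120/47649 - 466/3 = -2478866/15883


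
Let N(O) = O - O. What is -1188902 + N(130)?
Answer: -1188902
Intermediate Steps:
N(O) = 0
-1188902 + N(130) = -1188902 + 0 = -1188902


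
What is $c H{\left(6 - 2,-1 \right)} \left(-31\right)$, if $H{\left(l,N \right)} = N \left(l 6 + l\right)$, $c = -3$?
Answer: $-2604$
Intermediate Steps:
$H{\left(l,N \right)} = 7 N l$ ($H{\left(l,N \right)} = N \left(6 l + l\right) = N 7 l = 7 N l$)
$c H{\left(6 - 2,-1 \right)} \left(-31\right) = - 3 \cdot 7 \left(-1\right) \left(6 - 2\right) \left(-31\right) = - 3 \cdot 7 \left(-1\right) 4 \left(-31\right) = \left(-3\right) \left(-28\right) \left(-31\right) = 84 \left(-31\right) = -2604$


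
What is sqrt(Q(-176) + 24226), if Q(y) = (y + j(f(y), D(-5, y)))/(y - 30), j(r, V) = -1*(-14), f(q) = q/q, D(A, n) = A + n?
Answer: sqrt(257021977)/103 ≈ 155.65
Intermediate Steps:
f(q) = 1
j(r, V) = 14
Q(y) = (14 + y)/(-30 + y) (Q(y) = (y + 14)/(y - 30) = (14 + y)/(-30 + y))
sqrt(Q(-176) + 24226) = sqrt((14 - 176)/(-30 - 176) + 24226) = sqrt(-162/(-206) + 24226) = sqrt(-1/206*(-162) + 24226) = sqrt(81/103 + 24226) = sqrt(2495359/103) = sqrt(257021977)/103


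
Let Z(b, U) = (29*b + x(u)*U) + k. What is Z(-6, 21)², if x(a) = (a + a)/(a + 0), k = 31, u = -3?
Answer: 10201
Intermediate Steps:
x(a) = 2 (x(a) = (2*a)/a = 2)
Z(b, U) = 31 + 2*U + 29*b (Z(b, U) = (29*b + 2*U) + 31 = (2*U + 29*b) + 31 = 31 + 2*U + 29*b)
Z(-6, 21)² = (31 + 2*21 + 29*(-6))² = (31 + 42 - 174)² = (-101)² = 10201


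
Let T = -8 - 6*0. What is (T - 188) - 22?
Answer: -218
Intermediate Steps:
T = -8 (T = -8 + 0 = -8)
(T - 188) - 22 = (-8 - 188) - 22 = -196 - 22 = -218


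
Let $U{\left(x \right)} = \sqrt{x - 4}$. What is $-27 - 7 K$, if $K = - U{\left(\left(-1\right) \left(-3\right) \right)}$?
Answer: $-27 + 7 i \approx -27.0 + 7.0 i$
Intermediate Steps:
$U{\left(x \right)} = \sqrt{-4 + x}$
$K = - i$ ($K = - \sqrt{-4 - -3} = - \sqrt{-4 + 3} = - \sqrt{-1} = - i \approx - 1.0 i$)
$-27 - 7 K = -27 - 7 \left(- i\right) = -27 + 7 i$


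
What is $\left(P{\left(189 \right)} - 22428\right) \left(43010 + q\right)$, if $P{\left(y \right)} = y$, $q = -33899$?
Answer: $-202619529$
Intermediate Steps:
$\left(P{\left(189 \right)} - 22428\right) \left(43010 + q\right) = \left(189 - 22428\right) \left(43010 - 33899\right) = \left(-22239\right) 9111 = -202619529$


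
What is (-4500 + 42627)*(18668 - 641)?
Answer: 687315429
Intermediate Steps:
(-4500 + 42627)*(18668 - 641) = 38127*18027 = 687315429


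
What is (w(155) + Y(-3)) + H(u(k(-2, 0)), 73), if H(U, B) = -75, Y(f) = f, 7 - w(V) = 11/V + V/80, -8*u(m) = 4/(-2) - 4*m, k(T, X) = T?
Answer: -181061/2480 ≈ -73.008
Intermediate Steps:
u(m) = ¼ + m/2 (u(m) = -(4/(-2) - 4*m)/8 = -(4*(-½) - 4*m)/8 = -(-2 - 4*m)/8 = ¼ + m/2)
w(V) = 7 - 11/V - V/80 (w(V) = 7 - (11/V + V/80) = 7 + (-11/V - V/80) = 7 - 11/V - V/80)
(w(155) + Y(-3)) + H(u(k(-2, 0)), 73) = ((7 - 11/155 - 1/80*155) - 3) - 75 = ((7 - 11*1/155 - 31/16) - 3) - 75 = ((7 - 11/155 - 31/16) - 3) - 75 = (12379/2480 - 3) - 75 = 4939/2480 - 75 = -181061/2480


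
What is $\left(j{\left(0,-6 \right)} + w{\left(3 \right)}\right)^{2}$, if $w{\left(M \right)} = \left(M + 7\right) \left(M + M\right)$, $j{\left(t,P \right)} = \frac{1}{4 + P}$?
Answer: $\frac{14161}{4} \approx 3540.3$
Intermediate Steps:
$w{\left(M \right)} = 2 M \left(7 + M\right)$ ($w{\left(M \right)} = \left(7 + M\right) 2 M = 2 M \left(7 + M\right)$)
$\left(j{\left(0,-6 \right)} + w{\left(3 \right)}\right)^{2} = \left(\frac{1}{4 - 6} + 2 \cdot 3 \left(7 + 3\right)\right)^{2} = \left(\frac{1}{-2} + 2 \cdot 3 \cdot 10\right)^{2} = \left(- \frac{1}{2} + 60\right)^{2} = \left(\frac{119}{2}\right)^{2} = \frac{14161}{4}$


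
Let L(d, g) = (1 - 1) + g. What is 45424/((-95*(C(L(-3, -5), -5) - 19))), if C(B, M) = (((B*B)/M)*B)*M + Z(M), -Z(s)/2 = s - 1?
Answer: 11356/3135 ≈ 3.6223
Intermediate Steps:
L(d, g) = g (L(d, g) = 0 + g = g)
Z(s) = 2 - 2*s (Z(s) = -2*(s - 1) = -2*(-1 + s) = 2 - 2*s)
C(B, M) = 2 + B³ - 2*M (C(B, M) = (((B*B)/M)*B)*M + (2 - 2*M) = ((B²/M)*B)*M + (2 - 2*M) = (B³/M)*M + (2 - 2*M) = B³ + (2 - 2*M) = 2 + B³ - 2*M)
45424/((-95*(C(L(-3, -5), -5) - 19))) = 45424/((-95*((2 + (-5)³ - 2*(-5)) - 19))) = 45424/((-95*((2 - 125 + 10) - 19))) = 45424/((-95*(-113 - 19))) = 45424/((-95*(-132))) = 45424/12540 = 45424*(1/12540) = 11356/3135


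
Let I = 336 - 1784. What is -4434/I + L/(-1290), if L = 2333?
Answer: 585419/466980 ≈ 1.2536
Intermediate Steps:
I = -1448
-4434/I + L/(-1290) = -4434/(-1448) + 2333/(-1290) = -4434*(-1/1448) + 2333*(-1/1290) = 2217/724 - 2333/1290 = 585419/466980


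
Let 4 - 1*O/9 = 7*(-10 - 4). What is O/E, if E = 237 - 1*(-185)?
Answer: 459/211 ≈ 2.1754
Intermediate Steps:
O = 918 (O = 36 - 63*(-10 - 4) = 36 - 63*(-14) = 36 - 9*(-98) = 36 + 882 = 918)
E = 422 (E = 237 + 185 = 422)
O/E = 918/422 = 918*(1/422) = 459/211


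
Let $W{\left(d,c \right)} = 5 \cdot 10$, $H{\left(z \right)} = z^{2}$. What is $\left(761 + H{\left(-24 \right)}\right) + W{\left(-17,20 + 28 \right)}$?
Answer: $1387$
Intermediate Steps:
$W{\left(d,c \right)} = 50$
$\left(761 + H{\left(-24 \right)}\right) + W{\left(-17,20 + 28 \right)} = \left(761 + \left(-24\right)^{2}\right) + 50 = \left(761 + 576\right) + 50 = 1337 + 50 = 1387$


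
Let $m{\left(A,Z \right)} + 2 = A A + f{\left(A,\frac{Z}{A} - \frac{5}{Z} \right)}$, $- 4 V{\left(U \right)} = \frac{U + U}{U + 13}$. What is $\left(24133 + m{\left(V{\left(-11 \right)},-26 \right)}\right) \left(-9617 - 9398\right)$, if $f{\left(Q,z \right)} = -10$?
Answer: $- \frac{7340873855}{16} \approx -4.588 \cdot 10^{8}$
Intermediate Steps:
$V{\left(U \right)} = - \frac{U}{2 \left(13 + U\right)}$ ($V{\left(U \right)} = - \frac{\left(U + U\right) \frac{1}{U + 13}}{4} = - \frac{2 U \frac{1}{13 + U}}{4} = - \frac{U}{2 \left(13 + U\right)}$)
$m{\left(A,Z \right)} = -12 + A^{2}$ ($m{\left(A,Z \right)} = -2 + \left(A A - 10\right) = -2 + \left(A^{2} - 10\right) = -2 + \left(-10 + A^{2}\right) = -12 + A^{2}$)
$\left(24133 + m{\left(V{\left(-11 \right)},-26 \right)}\right) \left(-9617 - 9398\right) = \left(24133 - \left(12 - \left(\left(-1\right) \left(-11\right) \frac{1}{26 + 2 \left(-11\right)}\right)^{2}\right)\right) \left(-9617 - 9398\right) = \left(24133 - \left(12 - \left(\left(-1\right) \left(-11\right) \frac{1}{26 - 22}\right)^{2}\right)\right) \left(-19015\right) = \left(24133 - \left(12 - \left(\left(-1\right) \left(-11\right) \frac{1}{4}\right)^{2}\right)\right) \left(-19015\right) = \left(24133 - \left(12 - \left(\frac{11}{4}\right)^{2}\right)\right) \left(-19015\right) = \left(24133 + \left(-12 + \frac{121}{16}\right)\right) \left(-19015\right) = \left(24133 - \frac{71}{16}\right) \left(-19015\right) = \frac{386057}{16} \left(-19015\right) = - \frac{7340873855}{16}$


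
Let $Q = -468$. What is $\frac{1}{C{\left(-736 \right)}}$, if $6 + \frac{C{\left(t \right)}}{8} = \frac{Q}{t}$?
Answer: $- \frac{23}{987} \approx -0.023303$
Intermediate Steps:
$C{\left(t \right)} = -48 - \frac{3744}{t}$ ($C{\left(t \right)} = -48 + 8 \left(- \frac{468}{t}\right) = -48 - \frac{3744}{t}$)
$\frac{1}{C{\left(-736 \right)}} = \frac{1}{-48 - \frac{3744}{-736}} = \frac{1}{-48 - - \frac{117}{23}} = \frac{1}{-48 + \frac{117}{23}} = \frac{1}{- \frac{987}{23}} = - \frac{23}{987}$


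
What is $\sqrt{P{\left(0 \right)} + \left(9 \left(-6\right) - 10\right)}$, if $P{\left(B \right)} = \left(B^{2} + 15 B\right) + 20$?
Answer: $2 i \sqrt{11} \approx 6.6332 i$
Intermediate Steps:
$P{\left(B \right)} = 20 + B^{2} + 15 B$
$\sqrt{P{\left(0 \right)} + \left(9 \left(-6\right) - 10\right)} = \sqrt{\left(20 + 0^{2} + 15 \cdot 0\right) + \left(9 \left(-6\right) - 10\right)} = \sqrt{\left(20 + 0 + 0\right) - 64} = \sqrt{20 - 64} = \sqrt{-44} = 2 i \sqrt{11}$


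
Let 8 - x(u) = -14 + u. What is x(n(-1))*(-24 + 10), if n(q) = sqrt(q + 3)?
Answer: -308 + 14*sqrt(2) ≈ -288.20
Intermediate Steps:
n(q) = sqrt(3 + q)
x(u) = 22 - u (x(u) = 8 - (-14 + u) = 8 + (14 - u) = 22 - u)
x(n(-1))*(-24 + 10) = (22 - sqrt(3 - 1))*(-24 + 10) = (22 - sqrt(2))*(-14) = -308 + 14*sqrt(2)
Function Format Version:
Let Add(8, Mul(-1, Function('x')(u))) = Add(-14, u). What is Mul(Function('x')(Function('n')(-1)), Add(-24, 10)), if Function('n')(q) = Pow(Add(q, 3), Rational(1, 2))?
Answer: Add(-308, Mul(14, Pow(2, Rational(1, 2)))) ≈ -288.20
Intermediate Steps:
Function('n')(q) = Pow(Add(3, q), Rational(1, 2))
Function('x')(u) = Add(22, Mul(-1, u)) (Function('x')(u) = Add(8, Mul(-1, Add(-14, u))) = Add(8, Add(14, Mul(-1, u))) = Add(22, Mul(-1, u)))
Mul(Function('x')(Function('n')(-1)), Add(-24, 10)) = Mul(Add(22, Mul(-1, Pow(Add(3, -1), Rational(1, 2)))), Add(-24, 10)) = Mul(Add(22, Mul(-1, Pow(2, Rational(1, 2)))), -14) = Add(-308, Mul(14, Pow(2, Rational(1, 2))))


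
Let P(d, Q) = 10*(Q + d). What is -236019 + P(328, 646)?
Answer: -226279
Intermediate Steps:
P(d, Q) = 10*Q + 10*d
-236019 + P(328, 646) = -236019 + (10*646 + 10*328) = -236019 + (6460 + 3280) = -236019 + 9740 = -226279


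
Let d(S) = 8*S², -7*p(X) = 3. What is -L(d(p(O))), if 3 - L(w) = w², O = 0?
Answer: -2019/2401 ≈ -0.84090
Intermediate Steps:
p(X) = -3/7 (p(X) = -⅐*3 = -3/7)
L(w) = 3 - w²
-L(d(p(O))) = -(3 - (8*(-3/7)²)²) = -(3 - (8*(9/49))²) = -(3 - (72/49)²) = -(3 - 1*5184/2401) = -(3 - 5184/2401) = -1*2019/2401 = -2019/2401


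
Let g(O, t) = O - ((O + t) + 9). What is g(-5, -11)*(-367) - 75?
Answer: -809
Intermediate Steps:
g(O, t) = -9 - t (g(O, t) = O - (9 + O + t) = O + (-9 - O - t) = -9 - t)
g(-5, -11)*(-367) - 75 = (-9 - 1*(-11))*(-367) - 75 = (-9 + 11)*(-367) - 75 = 2*(-367) - 75 = -734 - 75 = -809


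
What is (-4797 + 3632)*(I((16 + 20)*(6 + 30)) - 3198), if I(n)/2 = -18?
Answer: 3767610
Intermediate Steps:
I(n) = -36 (I(n) = 2*(-18) = -36)
(-4797 + 3632)*(I((16 + 20)*(6 + 30)) - 3198) = (-4797 + 3632)*(-36 - 3198) = -1165*(-3234) = 3767610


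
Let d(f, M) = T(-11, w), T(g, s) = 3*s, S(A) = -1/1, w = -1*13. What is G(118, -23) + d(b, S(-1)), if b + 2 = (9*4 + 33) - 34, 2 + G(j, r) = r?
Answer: -64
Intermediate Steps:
w = -13
G(j, r) = -2 + r
b = 33 (b = -2 + ((9*4 + 33) - 34) = -2 + ((36 + 33) - 34) = -2 + (69 - 34) = -2 + 35 = 33)
S(A) = -1 (S(A) = -1*1 = -1)
d(f, M) = -39 (d(f, M) = 3*(-13) = -39)
G(118, -23) + d(b, S(-1)) = (-2 - 23) - 39 = -25 - 39 = -64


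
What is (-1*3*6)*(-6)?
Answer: 108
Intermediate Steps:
(-1*3*6)*(-6) = -3*6*(-6) = -18*(-6) = 108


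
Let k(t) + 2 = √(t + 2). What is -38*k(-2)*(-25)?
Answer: -1900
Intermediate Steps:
k(t) = -2 + √(2 + t) (k(t) = -2 + √(t + 2) = -2 + √(2 + t))
-38*k(-2)*(-25) = -38*(-2 + √(2 - 2))*(-25) = -38*(-2 + √0)*(-25) = -38*(-2 + 0)*(-25) = -38*(-2)*(-25) = 76*(-25) = -1900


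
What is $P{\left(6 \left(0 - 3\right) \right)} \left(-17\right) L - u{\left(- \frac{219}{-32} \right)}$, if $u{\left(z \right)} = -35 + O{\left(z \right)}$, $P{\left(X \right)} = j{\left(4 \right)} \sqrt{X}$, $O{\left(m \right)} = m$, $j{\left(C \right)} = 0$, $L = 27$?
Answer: $\frac{901}{32} \approx 28.156$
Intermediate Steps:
$P{\left(X \right)} = 0$ ($P{\left(X \right)} = 0 \sqrt{X} = 0$)
$u{\left(z \right)} = -35 + z$
$P{\left(6 \left(0 - 3\right) \right)} \left(-17\right) L - u{\left(- \frac{219}{-32} \right)} = 0 \left(-17\right) 27 - \left(-35 - \frac{219}{-32}\right) = 0 \cdot 27 - \left(-35 - - \frac{219}{32}\right) = 0 - \left(-35 + \frac{219}{32}\right) = 0 - - \frac{901}{32} = 0 + \frac{901}{32} = \frac{901}{32}$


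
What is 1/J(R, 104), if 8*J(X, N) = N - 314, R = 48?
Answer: -4/105 ≈ -0.038095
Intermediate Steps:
J(X, N) = -157/4 + N/8 (J(X, N) = (N - 314)/8 = (-314 + N)/8 = -157/4 + N/8)
1/J(R, 104) = 1/(-157/4 + (1/8)*104) = 1/(-157/4 + 13) = 1/(-105/4) = -4/105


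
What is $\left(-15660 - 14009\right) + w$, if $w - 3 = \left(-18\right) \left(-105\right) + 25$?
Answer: $-27751$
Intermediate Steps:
$w = 1918$ ($w = 3 + \left(\left(-18\right) \left(-105\right) + 25\right) = 3 + \left(1890 + 25\right) = 3 + 1915 = 1918$)
$\left(-15660 - 14009\right) + w = \left(-15660 - 14009\right) + 1918 = -29669 + 1918 = -27751$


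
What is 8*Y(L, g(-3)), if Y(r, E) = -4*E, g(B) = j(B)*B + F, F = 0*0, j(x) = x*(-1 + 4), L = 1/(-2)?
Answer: -864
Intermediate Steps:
L = -½ ≈ -0.50000
j(x) = 3*x (j(x) = x*3 = 3*x)
F = 0
g(B) = 3*B² (g(B) = (3*B)*B + 0 = 3*B² + 0 = 3*B²)
8*Y(L, g(-3)) = 8*(-12*(-3)²) = 8*(-12*9) = 8*(-4*27) = 8*(-108) = -864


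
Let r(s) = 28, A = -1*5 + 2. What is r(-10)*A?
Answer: -84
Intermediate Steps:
A = -3 (A = -5 + 2 = -3)
r(-10)*A = 28*(-3) = -84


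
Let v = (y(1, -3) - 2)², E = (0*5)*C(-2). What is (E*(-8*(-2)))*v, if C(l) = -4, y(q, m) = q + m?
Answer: 0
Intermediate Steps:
y(q, m) = m + q
E = 0 (E = (0*5)*(-4) = 0*(-4) = 0)
v = 16 (v = ((-3 + 1) - 2)² = (-2 - 2)² = (-4)² = 16)
(E*(-8*(-2)))*v = (0*(-8*(-2)))*16 = (0*16)*16 = 0*16 = 0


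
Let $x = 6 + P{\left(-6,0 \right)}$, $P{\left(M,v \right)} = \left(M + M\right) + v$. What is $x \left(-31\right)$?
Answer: $186$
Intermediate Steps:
$P{\left(M,v \right)} = v + 2 M$ ($P{\left(M,v \right)} = 2 M + v = v + 2 M$)
$x = -6$ ($x = 6 + \left(0 + 2 \left(-6\right)\right) = 6 + \left(0 - 12\right) = 6 - 12 = -6$)
$x \left(-31\right) = \left(-6\right) \left(-31\right) = 186$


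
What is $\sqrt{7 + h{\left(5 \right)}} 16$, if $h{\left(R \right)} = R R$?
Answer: $64 \sqrt{2} \approx 90.51$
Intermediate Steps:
$h{\left(R \right)} = R^{2}$
$\sqrt{7 + h{\left(5 \right)}} 16 = \sqrt{7 + 5^{2}} \cdot 16 = \sqrt{7 + 25} \cdot 16 = \sqrt{32} \cdot 16 = 4 \sqrt{2} \cdot 16 = 64 \sqrt{2}$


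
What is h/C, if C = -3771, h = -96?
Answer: 32/1257 ≈ 0.025457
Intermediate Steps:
h/C = -96/(-3771) = -96*(-1/3771) = 32/1257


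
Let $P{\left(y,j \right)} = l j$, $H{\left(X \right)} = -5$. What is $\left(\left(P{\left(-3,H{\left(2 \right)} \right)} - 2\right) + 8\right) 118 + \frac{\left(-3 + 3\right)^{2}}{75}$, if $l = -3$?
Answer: $2478$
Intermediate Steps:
$P{\left(y,j \right)} = - 3 j$
$\left(\left(P{\left(-3,H{\left(2 \right)} \right)} - 2\right) + 8\right) 118 + \frac{\left(-3 + 3\right)^{2}}{75} = \left(\left(\left(-3\right) \left(-5\right) - 2\right) + 8\right) 118 + \frac{\left(-3 + 3\right)^{2}}{75} = \left(\left(15 - 2\right) + 8\right) 118 + 0^{2} \cdot \frac{1}{75} = \left(13 + 8\right) 118 + 0 \cdot \frac{1}{75} = 21 \cdot 118 + 0 = 2478 + 0 = 2478$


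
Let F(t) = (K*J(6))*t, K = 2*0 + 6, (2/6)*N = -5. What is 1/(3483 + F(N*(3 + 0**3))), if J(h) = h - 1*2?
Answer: 1/2403 ≈ 0.00041615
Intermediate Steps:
N = -15 (N = 3*(-5) = -15)
K = 6 (K = 0 + 6 = 6)
J(h) = -2 + h (J(h) = h - 2 = -2 + h)
F(t) = 24*t (F(t) = (6*(-2 + 6))*t = (6*4)*t = 24*t)
1/(3483 + F(N*(3 + 0**3))) = 1/(3483 + 24*(-15*(3 + 0**3))) = 1/(3483 + 24*(-15*(3 + 0))) = 1/(3483 + 24*(-15*3)) = 1/(3483 + 24*(-45)) = 1/(3483 - 1080) = 1/2403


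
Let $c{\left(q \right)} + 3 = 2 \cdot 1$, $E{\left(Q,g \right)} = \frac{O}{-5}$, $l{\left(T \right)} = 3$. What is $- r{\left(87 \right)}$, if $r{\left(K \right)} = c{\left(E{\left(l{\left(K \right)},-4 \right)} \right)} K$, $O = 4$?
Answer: $87$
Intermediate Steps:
$E{\left(Q,g \right)} = - \frac{4}{5}$ ($E{\left(Q,g \right)} = \frac{4}{-5} = 4 \left(- \frac{1}{5}\right) = - \frac{4}{5}$)
$c{\left(q \right)} = -1$ ($c{\left(q \right)} = -3 + 2 \cdot 1 = -3 + 2 = -1$)
$r{\left(K \right)} = - K$
$- r{\left(87 \right)} = - \left(-1\right) 87 = \left(-1\right) \left(-87\right) = 87$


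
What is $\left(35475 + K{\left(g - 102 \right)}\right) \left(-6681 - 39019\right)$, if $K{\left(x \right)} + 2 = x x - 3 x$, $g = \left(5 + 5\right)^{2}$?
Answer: $-1621573100$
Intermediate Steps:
$g = 100$ ($g = 10^{2} = 100$)
$K{\left(x \right)} = -2 + x^{2} - 3 x$ ($K{\left(x \right)} = -2 - \left(3 x - x x\right) = -2 + \left(x^{2} - 3 x\right) = -2 + x^{2} - 3 x$)
$\left(35475 + K{\left(g - 102 \right)}\right) \left(-6681 - 39019\right) = \left(35475 - \left(2 - \left(100 - 102\right)^{2} + 3 \left(100 - 102\right)\right)\right) \left(-6681 - 39019\right) = \left(35475 - \left(-4 - 4\right)\right) \left(-45700\right) = \left(35475 + \left(-2 + 4 + 6\right)\right) \left(-45700\right) = \left(35475 + 8\right) \left(-45700\right) = 35483 \left(-45700\right) = -1621573100$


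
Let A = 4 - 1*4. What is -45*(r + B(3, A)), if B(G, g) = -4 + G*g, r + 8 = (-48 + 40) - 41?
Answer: 2745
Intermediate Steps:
A = 0 (A = 4 - 4 = 0)
r = -57 (r = -8 + ((-48 + 40) - 41) = -8 + (-8 - 41) = -8 - 49 = -57)
-45*(r + B(3, A)) = -45*(-57 + (-4 + 3*0)) = -45*(-57 + (-4 + 0)) = -45*(-57 - 4) = -45*(-61) = 2745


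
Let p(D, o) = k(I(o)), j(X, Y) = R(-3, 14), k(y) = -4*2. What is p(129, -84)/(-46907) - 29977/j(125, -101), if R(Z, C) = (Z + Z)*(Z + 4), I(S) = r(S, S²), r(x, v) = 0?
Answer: 1406131187/281442 ≈ 4996.2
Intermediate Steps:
I(S) = 0
k(y) = -8
R(Z, C) = 2*Z*(4 + Z) (R(Z, C) = (2*Z)*(4 + Z) = 2*Z*(4 + Z))
j(X, Y) = -6 (j(X, Y) = 2*(-3)*(4 - 3) = 2*(-3)*1 = -6)
p(D, o) = -8
p(129, -84)/(-46907) - 29977/j(125, -101) = -8/(-46907) - 29977/(-6) = -8*(-1/46907) - 29977*(-⅙) = 8/46907 + 29977/6 = 1406131187/281442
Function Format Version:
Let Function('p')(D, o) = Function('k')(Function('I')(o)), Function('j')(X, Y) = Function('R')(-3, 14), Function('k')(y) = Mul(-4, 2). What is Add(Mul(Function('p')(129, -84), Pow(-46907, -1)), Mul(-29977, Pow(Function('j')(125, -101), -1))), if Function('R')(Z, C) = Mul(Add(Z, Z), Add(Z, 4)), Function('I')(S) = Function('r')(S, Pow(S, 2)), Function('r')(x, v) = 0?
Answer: Rational(1406131187, 281442) ≈ 4996.2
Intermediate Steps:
Function('I')(S) = 0
Function('k')(y) = -8
Function('R')(Z, C) = Mul(2, Z, Add(4, Z)) (Function('R')(Z, C) = Mul(Mul(2, Z), Add(4, Z)) = Mul(2, Z, Add(4, Z)))
Function('j')(X, Y) = -6 (Function('j')(X, Y) = Mul(2, -3, Add(4, -3)) = Mul(2, -3, 1) = -6)
Function('p')(D, o) = -8
Add(Mul(Function('p')(129, -84), Pow(-46907, -1)), Mul(-29977, Pow(Function('j')(125, -101), -1))) = Add(Mul(-8, Pow(-46907, -1)), Mul(-29977, Pow(-6, -1))) = Add(Mul(-8, Rational(-1, 46907)), Mul(-29977, Rational(-1, 6))) = Add(Rational(8, 46907), Rational(29977, 6)) = Rational(1406131187, 281442)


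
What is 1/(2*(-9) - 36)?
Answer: -1/54 ≈ -0.018519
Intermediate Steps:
1/(2*(-9) - 36) = 1/(-18 - 36) = 1/(-54) = -1/54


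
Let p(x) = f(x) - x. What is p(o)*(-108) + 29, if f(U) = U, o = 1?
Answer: 29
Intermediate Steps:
p(x) = 0 (p(x) = x - x = 0)
p(o)*(-108) + 29 = 0*(-108) + 29 = 0 + 29 = 29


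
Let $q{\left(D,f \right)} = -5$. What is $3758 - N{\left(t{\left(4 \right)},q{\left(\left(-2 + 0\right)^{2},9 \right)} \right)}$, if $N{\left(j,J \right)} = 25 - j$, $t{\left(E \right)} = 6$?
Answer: $3739$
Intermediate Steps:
$3758 - N{\left(t{\left(4 \right)},q{\left(\left(-2 + 0\right)^{2},9 \right)} \right)} = 3758 - \left(25 - 6\right) = 3758 - 19 = 3739$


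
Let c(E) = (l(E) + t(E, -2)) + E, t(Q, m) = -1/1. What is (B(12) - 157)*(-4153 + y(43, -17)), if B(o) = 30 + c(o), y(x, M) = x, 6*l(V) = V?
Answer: 468540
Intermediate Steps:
l(V) = V/6
t(Q, m) = -1 (t(Q, m) = -1*1 = -1)
c(E) = -1 + 7*E/6 (c(E) = (E/6 - 1) + E = (-1 + E/6) + E = -1 + 7*E/6)
B(o) = 29 + 7*o/6 (B(o) = 30 + (-1 + 7*o/6) = 29 + 7*o/6)
(B(12) - 157)*(-4153 + y(43, -17)) = ((29 + (7/6)*12) - 157)*(-4153 + 43) = ((29 + 14) - 157)*(-4110) = (43 - 157)*(-4110) = -114*(-4110) = 468540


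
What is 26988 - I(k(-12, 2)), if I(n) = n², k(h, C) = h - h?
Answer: 26988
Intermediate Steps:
k(h, C) = 0
26988 - I(k(-12, 2)) = 26988 - 1*0² = 26988 - 1*0 = 26988 + 0 = 26988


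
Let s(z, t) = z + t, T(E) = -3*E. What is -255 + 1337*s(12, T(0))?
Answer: 15789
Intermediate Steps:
s(z, t) = t + z
-255 + 1337*s(12, T(0)) = -255 + 1337*(-3*0 + 12) = -255 + 1337*(0 + 12) = -255 + 1337*12 = -255 + 16044 = 15789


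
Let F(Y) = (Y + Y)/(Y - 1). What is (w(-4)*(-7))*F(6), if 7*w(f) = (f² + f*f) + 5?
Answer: -444/5 ≈ -88.800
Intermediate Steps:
F(Y) = 2*Y/(-1 + Y) (F(Y) = (2*Y)/(-1 + Y) = 2*Y/(-1 + Y))
w(f) = 5/7 + 2*f²/7 (w(f) = ((f² + f*f) + 5)/7 = ((f² + f²) + 5)/7 = (2*f² + 5)/7 = (5 + 2*f²)/7 = 5/7 + 2*f²/7)
(w(-4)*(-7))*F(6) = ((5/7 + (2/7)*(-4)²)*(-7))*(2*6/(-1 + 6)) = ((5/7 + (2/7)*16)*(-7))*(2*6/5) = ((5/7 + 32/7)*(-7))*(2*6*(⅕)) = ((37/7)*(-7))*(12/5) = -37*12/5 = -444/5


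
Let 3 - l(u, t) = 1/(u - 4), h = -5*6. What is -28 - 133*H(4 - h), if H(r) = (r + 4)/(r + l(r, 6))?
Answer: -182672/1109 ≈ -164.72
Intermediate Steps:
h = -30
l(u, t) = 3 - 1/(-4 + u) (l(u, t) = 3 - 1/(u - 4) = 3 - 1/(-4 + u))
H(r) = (4 + r)/(r + (-13 + 3*r)/(-4 + r)) (H(r) = (r + 4)/(r + (-13 + 3*r)/(-4 + r)) = (4 + r)/(r + (-13 + 3*r)/(-4 + r)))
-28 - 133*H(4 - h) = -28 - 133*(-16 + (4 - 1*(-30))²)/(-13 + (4 - 1*(-30))² - (4 - 1*(-30))) = -28 - 133*(-16 + (4 + 30)²)/(-13 + (4 + 30)² - (4 + 30)) = -28 - 133*(-16 + 34²)/(-13 + 34² - 1*34) = -28 - 133*(-16 + 1156)/(-13 + 1156 - 34) = -28 - 133*1140/1109 = -28 - 151620/1109 = -182672/1109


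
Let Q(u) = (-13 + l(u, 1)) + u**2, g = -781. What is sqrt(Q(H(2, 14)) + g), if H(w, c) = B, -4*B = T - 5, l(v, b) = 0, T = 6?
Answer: I*sqrt(12703)/4 ≈ 28.177*I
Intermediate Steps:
B = -1/4 (B = -(6 - 5)/4 = -1/4*1 = -1/4 ≈ -0.25000)
H(w, c) = -1/4
Q(u) = -13 + u**2 (Q(u) = (-13 + 0) + u**2 = -13 + u**2)
sqrt(Q(H(2, 14)) + g) = sqrt((-13 + (-1/4)**2) - 781) = sqrt((-13 + 1/16) - 781) = sqrt(-207/16 - 781) = sqrt(-12703/16) = I*sqrt(12703)/4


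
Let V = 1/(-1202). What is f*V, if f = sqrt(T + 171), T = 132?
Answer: -sqrt(303)/1202 ≈ -0.014482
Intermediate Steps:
f = sqrt(303) (f = sqrt(132 + 171) = sqrt(303) ≈ 17.407)
V = -1/1202 ≈ -0.00083195
f*V = sqrt(303)*(-1/1202) = -sqrt(303)/1202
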